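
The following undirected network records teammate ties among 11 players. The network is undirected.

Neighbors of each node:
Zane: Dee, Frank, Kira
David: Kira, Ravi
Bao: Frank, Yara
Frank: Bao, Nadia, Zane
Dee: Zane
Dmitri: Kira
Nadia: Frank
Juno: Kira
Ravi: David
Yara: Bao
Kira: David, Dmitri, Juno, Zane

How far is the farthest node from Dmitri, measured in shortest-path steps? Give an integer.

Distances from Dmitri: Bao:4, David:2, Dee:3, Frank:3, Juno:2, Kira:1, Nadia:4, Ravi:3, Yara:5, Zane:2.
The largest is 5 (to Yara), so the eccentricity of Dmitri is 5.

5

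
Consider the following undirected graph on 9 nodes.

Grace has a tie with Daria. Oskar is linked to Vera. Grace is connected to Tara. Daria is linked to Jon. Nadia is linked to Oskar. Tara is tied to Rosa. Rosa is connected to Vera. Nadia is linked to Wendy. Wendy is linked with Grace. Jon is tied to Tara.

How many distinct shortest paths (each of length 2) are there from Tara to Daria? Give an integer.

2

The shortest distance is 2. The length-2 paths are: Tara–Grace–Daria; Tara–Jon–Daria.
That gives 2 distinct shortest paths.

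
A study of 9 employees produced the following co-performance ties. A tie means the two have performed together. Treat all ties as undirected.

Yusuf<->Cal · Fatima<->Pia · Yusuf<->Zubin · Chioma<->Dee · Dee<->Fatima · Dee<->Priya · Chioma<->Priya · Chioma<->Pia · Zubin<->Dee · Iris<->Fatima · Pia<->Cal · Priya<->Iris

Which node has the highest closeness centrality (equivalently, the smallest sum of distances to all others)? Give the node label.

Dee

Farness (sum of distances to all others) for each node — Cal:17, Chioma:14, Dee:13, Fatima:14, Iris:18, Pia:14, Priya:15, Yusuf:19, Zubin:16.
The smallest farness is 13, for Dee, so Dee has the highest closeness.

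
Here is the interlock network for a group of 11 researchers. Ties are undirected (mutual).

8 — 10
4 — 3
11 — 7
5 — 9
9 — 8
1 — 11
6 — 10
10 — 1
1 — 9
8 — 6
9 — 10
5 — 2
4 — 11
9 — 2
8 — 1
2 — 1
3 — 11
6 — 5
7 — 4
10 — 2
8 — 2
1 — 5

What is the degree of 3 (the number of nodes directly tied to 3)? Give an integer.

2

3 is directly tied to 4 and 11. That is 2 neighbors, so the degree of 3 is 2.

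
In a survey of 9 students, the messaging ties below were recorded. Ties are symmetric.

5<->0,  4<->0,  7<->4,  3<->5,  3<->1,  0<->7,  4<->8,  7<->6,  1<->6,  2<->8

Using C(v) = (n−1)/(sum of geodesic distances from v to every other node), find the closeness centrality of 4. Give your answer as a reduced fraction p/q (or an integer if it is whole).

Distances from 4: 0:1, 1:3, 2:2, 3:3, 5:2, 6:2, 7:1, 8:1. Sum = 15.
n = 9, so closeness = 8/15.

8/15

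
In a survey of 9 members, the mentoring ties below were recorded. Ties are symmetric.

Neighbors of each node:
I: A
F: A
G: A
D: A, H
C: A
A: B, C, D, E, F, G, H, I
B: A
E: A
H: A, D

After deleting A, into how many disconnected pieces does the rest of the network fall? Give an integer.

Without A, the remaining ties split the others into: {C}; {D, H}; {F}; {G}; {E}; {I}; {B}.
That's 7 separate components.

7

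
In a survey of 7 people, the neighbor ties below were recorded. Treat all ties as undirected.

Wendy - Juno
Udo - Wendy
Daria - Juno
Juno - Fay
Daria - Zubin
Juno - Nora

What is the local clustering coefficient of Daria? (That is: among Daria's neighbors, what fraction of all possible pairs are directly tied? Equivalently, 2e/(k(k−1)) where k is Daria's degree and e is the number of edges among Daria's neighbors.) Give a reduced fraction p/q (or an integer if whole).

0

Daria's neighbors: Juno and Zubin (k = 2).
Possible neighbor pairs: C(2,2) = 1. Edges among them: none → e = 0.
Clustering(Daria) = 0/1.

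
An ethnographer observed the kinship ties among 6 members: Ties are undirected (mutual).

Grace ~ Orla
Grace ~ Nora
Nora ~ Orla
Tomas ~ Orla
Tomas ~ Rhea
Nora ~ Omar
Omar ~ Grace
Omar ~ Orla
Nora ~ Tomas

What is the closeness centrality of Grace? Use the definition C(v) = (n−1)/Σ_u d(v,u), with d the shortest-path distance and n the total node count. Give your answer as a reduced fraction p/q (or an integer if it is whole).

5/8

Distances from Grace: Nora:1, Omar:1, Orla:1, Rhea:3, Tomas:2. Sum = 8.
n = 6, so closeness = 5/8.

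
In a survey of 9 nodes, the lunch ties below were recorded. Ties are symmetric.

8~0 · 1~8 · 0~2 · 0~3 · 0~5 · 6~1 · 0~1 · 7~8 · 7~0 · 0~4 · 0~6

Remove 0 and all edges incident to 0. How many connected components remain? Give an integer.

Without 0, the remaining ties split the others into: {1, 6, 7, 8}; {3}; {5}; {4}; {2}.
That's 5 separate components.

5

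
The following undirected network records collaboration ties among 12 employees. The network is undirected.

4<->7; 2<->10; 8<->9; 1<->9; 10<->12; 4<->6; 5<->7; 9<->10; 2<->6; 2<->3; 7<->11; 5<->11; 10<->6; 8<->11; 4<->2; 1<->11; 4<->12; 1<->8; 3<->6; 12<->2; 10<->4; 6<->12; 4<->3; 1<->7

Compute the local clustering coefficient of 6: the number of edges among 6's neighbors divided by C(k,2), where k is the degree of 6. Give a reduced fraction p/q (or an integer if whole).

6's neighbors: 2, 3, 4, 10, and 12 (k = 5).
Possible neighbor pairs: C(5,2) = 10. Edges among them: 2–3, 2–4, 2–10, 2–12, 3–4, 4–10, 4–12, 10–12 → e = 8.
Clustering(6) = 8/10 = 4/5.

4/5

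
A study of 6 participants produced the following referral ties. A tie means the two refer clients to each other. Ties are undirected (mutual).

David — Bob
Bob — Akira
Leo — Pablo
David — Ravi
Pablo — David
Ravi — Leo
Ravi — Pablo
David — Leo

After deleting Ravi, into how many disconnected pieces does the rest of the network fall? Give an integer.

Ravi's neighbors (David, Leo, and Pablo) remain reachable from one another through other ties, so the rest of the network stays in one piece.

1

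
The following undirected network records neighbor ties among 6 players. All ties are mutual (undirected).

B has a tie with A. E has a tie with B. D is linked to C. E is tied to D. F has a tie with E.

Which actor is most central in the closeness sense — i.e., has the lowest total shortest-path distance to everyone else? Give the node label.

E

Farness (sum of distances to all others) for each node — A:13, B:9, C:13, D:9, E:7, F:11.
The smallest farness is 7, for E, so E has the highest closeness.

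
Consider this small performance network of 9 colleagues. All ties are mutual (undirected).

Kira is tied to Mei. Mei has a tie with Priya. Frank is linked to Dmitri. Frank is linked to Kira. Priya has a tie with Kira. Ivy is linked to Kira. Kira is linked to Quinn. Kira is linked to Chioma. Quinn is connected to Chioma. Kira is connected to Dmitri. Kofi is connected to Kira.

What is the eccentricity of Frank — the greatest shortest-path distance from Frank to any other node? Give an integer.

2

Distances from Frank: Chioma:2, Dmitri:1, Ivy:2, Kira:1, Kofi:2, Mei:2, Priya:2, Quinn:2.
The largest is 2 (to Ivy, Chioma, Mei, Priya, Quinn, and Kofi), so the eccentricity of Frank is 2.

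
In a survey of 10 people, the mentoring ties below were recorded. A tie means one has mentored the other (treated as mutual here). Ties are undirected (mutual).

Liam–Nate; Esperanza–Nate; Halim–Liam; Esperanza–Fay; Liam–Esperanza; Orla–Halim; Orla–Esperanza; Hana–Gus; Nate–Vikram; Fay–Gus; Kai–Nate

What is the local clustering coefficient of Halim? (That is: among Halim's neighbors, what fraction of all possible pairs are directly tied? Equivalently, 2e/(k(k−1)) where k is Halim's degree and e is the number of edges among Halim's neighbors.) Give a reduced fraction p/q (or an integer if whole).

Halim's neighbors: Liam and Orla (k = 2).
Possible neighbor pairs: C(2,2) = 1. Edges among them: none → e = 0.
Clustering(Halim) = 0/1.

0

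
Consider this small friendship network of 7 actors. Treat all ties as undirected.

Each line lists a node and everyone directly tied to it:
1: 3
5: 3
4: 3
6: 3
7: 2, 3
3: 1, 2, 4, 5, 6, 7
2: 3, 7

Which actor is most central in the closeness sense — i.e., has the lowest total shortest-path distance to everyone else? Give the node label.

3

Farness (sum of distances to all others) for each node — 1:11, 2:10, 3:6, 4:11, 5:11, 6:11, 7:10.
The smallest farness is 6, for 3, so 3 has the highest closeness.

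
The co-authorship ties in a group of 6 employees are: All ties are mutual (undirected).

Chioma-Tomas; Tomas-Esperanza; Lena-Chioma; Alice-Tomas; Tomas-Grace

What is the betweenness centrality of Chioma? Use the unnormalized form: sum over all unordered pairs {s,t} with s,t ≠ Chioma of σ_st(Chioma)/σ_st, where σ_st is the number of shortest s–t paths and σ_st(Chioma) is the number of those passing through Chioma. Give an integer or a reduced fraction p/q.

Pairs whose geodesics pass through Chioma — Lena–Esperanza: 1; Lena–Grace: 1; Lena–Alice: 1; Lena–Tomas: 1.
All other pairs contribute 0.
Summing the contributions gives betweenness(Chioma) = 4.

4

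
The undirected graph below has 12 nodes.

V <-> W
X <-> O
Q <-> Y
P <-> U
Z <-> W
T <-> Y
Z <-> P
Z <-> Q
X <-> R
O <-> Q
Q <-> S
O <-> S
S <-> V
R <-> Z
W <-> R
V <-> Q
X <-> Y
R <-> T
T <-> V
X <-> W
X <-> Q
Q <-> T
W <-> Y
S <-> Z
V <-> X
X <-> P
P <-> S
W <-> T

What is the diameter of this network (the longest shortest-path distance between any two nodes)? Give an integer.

4

Eccentricity of each node (its greatest distance to any other): O:3, P:3, Q:3, R:3, S:2, T:4, U:4, V:3, W:3, X:2, Y:3, Z:2.
The maximum eccentricity is 4, realized for instance by the pair U–T via U – P – X – W – T. So the diameter is 4.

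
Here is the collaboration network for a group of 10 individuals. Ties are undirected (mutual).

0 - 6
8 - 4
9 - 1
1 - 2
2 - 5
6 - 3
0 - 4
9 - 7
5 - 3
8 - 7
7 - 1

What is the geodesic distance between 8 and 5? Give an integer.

4

One shortest route is 8 – 7 – 1 – 2 – 5, which uses 4 edges, and at distance 3 from 8 we only reach {2, 6}, which does not include 5. So d(8,5) = 4.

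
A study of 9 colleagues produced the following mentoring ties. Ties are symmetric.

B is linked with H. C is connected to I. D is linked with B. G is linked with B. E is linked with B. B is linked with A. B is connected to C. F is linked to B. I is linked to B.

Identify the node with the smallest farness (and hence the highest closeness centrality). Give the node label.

B

Farness (sum of distances to all others) for each node — A:15, B:8, C:14, D:15, E:15, F:15, G:15, H:15, I:14.
The smallest farness is 8, for B, so B has the highest closeness.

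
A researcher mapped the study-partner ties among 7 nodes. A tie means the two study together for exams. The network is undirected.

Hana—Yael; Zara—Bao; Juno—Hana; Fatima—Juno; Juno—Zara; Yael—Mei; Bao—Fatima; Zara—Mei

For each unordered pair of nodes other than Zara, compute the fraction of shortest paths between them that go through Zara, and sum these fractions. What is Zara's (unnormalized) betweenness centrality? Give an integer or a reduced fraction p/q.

5

Pairs whose geodesics pass through Zara — Bao–Mei: 1; Bao–Yael: 1; Bao–Hana: 1/2; Bao–Juno: 1/2; Mei–Juno: 1; Mei–Fatima: 2/2.
All other pairs contribute 0.
Summing the contributions gives betweenness(Zara) = 5.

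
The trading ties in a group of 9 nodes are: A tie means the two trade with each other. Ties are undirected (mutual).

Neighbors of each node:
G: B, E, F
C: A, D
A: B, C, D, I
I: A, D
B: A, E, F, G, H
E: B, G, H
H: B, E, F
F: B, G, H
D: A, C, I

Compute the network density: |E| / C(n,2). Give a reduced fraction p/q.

There are 14 edges and 9 nodes, so the maximum possible is C(9,2) = 36.
Density = 14/36 = 7/18.

7/18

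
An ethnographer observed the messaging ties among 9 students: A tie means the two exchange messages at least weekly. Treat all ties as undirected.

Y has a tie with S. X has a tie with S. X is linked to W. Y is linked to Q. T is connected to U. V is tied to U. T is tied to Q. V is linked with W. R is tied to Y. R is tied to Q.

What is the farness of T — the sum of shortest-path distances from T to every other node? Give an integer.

18

Distances from T: Q:1, R:2, S:3, U:1, V:2, W:3, X:4, Y:2.
Sum = 1 + 2 + 3 + 1 + 2 + 3 + 4 + 2 = 18.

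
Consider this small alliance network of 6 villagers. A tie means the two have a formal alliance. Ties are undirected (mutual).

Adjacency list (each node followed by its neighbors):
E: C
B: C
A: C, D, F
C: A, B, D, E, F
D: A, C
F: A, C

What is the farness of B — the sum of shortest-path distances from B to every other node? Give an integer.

9

Distances from B: A:2, C:1, D:2, E:2, F:2.
Sum = 2 + 1 + 2 + 2 + 2 = 9.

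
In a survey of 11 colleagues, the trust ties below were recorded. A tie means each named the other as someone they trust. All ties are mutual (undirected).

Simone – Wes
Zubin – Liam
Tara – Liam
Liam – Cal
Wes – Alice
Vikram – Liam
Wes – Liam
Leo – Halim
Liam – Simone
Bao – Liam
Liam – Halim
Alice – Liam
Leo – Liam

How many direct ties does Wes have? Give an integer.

Wes is directly tied to Alice, Liam, and Simone. That is 3 neighbors, so the degree of Wes is 3.

3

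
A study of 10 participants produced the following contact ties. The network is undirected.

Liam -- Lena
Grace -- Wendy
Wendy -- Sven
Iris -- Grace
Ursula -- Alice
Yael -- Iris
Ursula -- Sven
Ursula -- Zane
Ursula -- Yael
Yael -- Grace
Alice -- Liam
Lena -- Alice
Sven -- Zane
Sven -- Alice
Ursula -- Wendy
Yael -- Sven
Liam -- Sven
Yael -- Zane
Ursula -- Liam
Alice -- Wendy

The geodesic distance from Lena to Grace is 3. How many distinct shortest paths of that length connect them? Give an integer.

1

The shortest distance is 3, and the only length-3 path is Lena–Alice–Wendy–Grace. So there is exactly 1 shortest path.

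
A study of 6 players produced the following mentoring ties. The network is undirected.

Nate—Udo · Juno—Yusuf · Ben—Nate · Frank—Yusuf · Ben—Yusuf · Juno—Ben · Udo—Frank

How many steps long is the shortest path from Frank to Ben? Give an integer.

2

One shortest route is Frank – Yusuf – Ben, which uses 2 edges, and Frank and Ben are not directly tied, so nothing shorter exists. So d(Frank,Ben) = 2.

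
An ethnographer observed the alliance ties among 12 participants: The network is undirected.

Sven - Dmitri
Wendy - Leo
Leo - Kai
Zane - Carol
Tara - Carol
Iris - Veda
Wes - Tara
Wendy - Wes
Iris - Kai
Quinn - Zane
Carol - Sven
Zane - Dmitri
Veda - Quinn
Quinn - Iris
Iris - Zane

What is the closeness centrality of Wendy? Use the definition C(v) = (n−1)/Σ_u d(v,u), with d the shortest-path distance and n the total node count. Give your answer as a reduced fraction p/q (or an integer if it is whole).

Distances from Wendy: Carol:3, Dmitri:5, Iris:3, Kai:2, Leo:1, Quinn:4, Sven:4, Tara:2, Veda:4, Wes:1, Zane:4. Sum = 33.
n = 12, so closeness = 11/33 = 1/3.

1/3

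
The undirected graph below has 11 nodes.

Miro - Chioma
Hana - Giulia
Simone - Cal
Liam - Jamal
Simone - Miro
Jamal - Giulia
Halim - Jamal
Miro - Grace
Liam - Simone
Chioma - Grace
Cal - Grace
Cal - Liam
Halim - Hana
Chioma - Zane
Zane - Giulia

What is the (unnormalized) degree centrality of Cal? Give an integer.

3

Cal is directly tied to Grace, Liam, and Simone. That is 3 neighbors, so the degree of Cal is 3.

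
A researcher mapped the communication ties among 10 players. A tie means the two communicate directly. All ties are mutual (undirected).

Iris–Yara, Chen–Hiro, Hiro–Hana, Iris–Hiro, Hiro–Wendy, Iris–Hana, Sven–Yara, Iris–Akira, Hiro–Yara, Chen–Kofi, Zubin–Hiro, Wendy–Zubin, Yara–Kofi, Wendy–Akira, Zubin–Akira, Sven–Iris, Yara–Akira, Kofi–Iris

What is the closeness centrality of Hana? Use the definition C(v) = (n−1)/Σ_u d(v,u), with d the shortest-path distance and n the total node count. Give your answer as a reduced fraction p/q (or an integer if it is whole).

Distances from Hana: Akira:2, Chen:2, Hiro:1, Iris:1, Kofi:2, Sven:2, Wendy:2, Yara:2, Zubin:2. Sum = 16.
n = 10, so closeness = 9/16.

9/16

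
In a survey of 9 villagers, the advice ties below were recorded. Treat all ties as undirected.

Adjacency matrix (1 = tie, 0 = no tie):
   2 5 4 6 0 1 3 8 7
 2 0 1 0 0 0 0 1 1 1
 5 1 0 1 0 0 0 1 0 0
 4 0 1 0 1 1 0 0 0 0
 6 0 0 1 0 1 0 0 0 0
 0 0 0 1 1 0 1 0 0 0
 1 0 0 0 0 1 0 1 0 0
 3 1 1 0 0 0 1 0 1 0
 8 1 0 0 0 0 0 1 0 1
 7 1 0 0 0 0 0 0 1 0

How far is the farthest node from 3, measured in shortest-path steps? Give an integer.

3

Distances from 3: 0:2, 1:1, 2:1, 4:2, 5:1, 6:3, 7:2, 8:1.
The largest is 3 (to 6), so the eccentricity of 3 is 3.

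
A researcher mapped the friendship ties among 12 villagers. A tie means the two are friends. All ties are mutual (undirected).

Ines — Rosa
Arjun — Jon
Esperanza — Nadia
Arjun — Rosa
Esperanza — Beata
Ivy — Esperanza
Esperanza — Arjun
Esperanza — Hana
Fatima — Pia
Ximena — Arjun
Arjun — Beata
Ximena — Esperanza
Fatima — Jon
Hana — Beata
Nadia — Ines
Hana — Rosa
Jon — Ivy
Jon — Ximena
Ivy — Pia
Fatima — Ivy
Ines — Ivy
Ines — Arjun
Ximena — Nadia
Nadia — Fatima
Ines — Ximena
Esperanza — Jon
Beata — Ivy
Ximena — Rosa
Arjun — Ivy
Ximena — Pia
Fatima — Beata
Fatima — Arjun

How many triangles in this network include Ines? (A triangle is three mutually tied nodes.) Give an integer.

Ines's neighbors: Arjun, Ivy, Nadia, Rosa, and Ximena.
Neighbor pairs that are themselves tied: Ines–Arjun–Ivy; Ines–Arjun–Rosa; Ines–Arjun–Ximena; Ines–Nadia–Ximena; Ines–Rosa–Ximena. Each forms one triangle with Ines, for 5 in total.

5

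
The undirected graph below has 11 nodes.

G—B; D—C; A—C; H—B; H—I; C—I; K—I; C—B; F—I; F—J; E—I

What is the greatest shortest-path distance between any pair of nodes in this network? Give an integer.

5

Eccentricity of each node (its greatest distance to any other): A:4, B:4, C:3, D:4, E:4, F:4, G:5, H:3, I:3, J:5, K:4.
The maximum eccentricity is 5, realized for instance by the pair G–J via G – B – C – I – F – J. So the diameter is 5.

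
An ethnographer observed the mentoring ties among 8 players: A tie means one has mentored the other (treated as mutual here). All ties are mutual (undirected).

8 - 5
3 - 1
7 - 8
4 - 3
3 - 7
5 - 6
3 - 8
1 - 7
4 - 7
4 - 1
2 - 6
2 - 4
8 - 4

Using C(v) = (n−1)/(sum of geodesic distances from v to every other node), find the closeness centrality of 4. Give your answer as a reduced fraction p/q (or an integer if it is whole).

7/9

Distances from 4: 1:1, 2:1, 3:1, 5:2, 6:2, 7:1, 8:1. Sum = 9.
n = 8, so closeness = 7/9.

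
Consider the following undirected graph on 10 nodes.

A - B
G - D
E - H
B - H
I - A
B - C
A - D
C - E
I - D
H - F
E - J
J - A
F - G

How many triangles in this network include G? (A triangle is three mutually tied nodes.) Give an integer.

G's neighbors are D and F, but none of them are tied to each other, so no triangle contains G.

0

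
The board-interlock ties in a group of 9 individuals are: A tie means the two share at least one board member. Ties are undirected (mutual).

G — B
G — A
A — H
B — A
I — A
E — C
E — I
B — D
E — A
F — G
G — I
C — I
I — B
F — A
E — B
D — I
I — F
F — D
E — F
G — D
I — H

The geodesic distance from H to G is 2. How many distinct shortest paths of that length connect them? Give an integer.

The shortest distance is 2. The length-2 paths are: H–I–G; H–A–G.
That gives 2 distinct shortest paths.

2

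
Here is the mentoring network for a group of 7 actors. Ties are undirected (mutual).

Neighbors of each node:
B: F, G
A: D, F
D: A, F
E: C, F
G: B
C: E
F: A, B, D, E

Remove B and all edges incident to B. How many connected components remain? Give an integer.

Without B, the remaining ties split the others into: {A, C, D, E, F}; {G}.
That's 2 separate components.

2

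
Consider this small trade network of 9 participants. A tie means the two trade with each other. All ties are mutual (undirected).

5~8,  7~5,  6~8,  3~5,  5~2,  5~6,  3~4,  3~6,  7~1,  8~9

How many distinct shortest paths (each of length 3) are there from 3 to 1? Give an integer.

1

The shortest distance is 3, and the only length-3 path is 3–5–7–1. So there is exactly 1 shortest path.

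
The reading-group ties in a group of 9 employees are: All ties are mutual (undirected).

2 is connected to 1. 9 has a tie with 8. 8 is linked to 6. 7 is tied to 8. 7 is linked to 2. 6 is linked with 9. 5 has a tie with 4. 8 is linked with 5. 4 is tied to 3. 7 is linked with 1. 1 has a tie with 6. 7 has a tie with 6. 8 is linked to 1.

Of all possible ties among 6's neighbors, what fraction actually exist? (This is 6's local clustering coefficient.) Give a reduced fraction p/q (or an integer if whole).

2/3

6's neighbors: 1, 7, 8, and 9 (k = 4).
Possible neighbor pairs: C(4,2) = 6. Edges among them: 1–7, 1–8, 7–8, 8–9 → e = 4.
Clustering(6) = 4/6 = 2/3.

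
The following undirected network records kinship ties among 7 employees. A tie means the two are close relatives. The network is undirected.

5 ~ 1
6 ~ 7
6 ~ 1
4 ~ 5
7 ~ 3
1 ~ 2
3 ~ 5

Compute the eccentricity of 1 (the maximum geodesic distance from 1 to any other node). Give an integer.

2

Distances from 1: 2:1, 3:2, 4:2, 5:1, 6:1, 7:2.
The largest is 2 (to 7, 4, and 3), so the eccentricity of 1 is 2.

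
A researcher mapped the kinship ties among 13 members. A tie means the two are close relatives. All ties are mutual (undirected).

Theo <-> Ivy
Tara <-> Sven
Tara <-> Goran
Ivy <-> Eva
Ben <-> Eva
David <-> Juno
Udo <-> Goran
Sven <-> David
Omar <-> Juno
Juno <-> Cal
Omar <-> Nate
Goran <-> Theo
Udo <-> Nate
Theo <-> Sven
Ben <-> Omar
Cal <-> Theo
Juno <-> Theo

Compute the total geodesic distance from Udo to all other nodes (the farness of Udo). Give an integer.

Distances from Udo: Ben:3, Cal:3, David:4, Eva:4, Goran:1, Ivy:3, Juno:3, Nate:1, Omar:2, Sven:3, Tara:2, Theo:2.
Sum = 3 + 3 + 4 + 4 + 1 + 3 + 3 + 1 + 2 + 3 + 2 + 2 = 31.

31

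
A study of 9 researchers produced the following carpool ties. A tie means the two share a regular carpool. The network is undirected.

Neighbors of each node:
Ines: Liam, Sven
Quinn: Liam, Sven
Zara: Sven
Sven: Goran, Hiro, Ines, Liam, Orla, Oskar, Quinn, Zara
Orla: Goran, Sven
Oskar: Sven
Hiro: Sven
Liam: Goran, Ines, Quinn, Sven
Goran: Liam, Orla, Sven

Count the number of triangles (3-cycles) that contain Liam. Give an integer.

Liam's neighbors: Goran, Ines, Quinn, and Sven.
Neighbor pairs that are themselves tied: Liam–Goran–Sven; Liam–Ines–Sven; Liam–Quinn–Sven. Each forms one triangle with Liam, for 3 in total.

3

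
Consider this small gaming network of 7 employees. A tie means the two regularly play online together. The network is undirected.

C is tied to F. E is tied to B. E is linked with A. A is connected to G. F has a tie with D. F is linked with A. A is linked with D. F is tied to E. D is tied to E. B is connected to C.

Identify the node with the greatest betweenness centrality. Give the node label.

A

Unnormalized betweenness of each node: A:5, B:1/2, C:1/2, D:0, E:7/2, F:7/2, G:0.
A has the largest value, 5, making it the main broker — the node through which the most shortest paths run.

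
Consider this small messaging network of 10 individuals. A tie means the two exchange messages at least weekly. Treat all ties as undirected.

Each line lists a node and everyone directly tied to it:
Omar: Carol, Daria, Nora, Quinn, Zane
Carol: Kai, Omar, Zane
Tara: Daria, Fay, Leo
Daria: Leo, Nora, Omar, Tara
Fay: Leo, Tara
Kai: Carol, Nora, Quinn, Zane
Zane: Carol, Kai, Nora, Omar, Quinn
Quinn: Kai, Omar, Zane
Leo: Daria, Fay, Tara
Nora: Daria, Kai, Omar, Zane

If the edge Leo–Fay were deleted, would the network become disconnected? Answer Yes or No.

No

Even without that edge, Leo still reaches Fay via Leo – Tara – Fay, so the network stays connected. Not a bridge.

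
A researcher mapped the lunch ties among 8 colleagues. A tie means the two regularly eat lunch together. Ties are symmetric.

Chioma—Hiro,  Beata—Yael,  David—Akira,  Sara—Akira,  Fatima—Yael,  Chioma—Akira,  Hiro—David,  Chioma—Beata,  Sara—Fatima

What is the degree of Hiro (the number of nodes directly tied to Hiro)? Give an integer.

Hiro is directly tied to Chioma and David. That is 2 neighbors, so the degree of Hiro is 2.

2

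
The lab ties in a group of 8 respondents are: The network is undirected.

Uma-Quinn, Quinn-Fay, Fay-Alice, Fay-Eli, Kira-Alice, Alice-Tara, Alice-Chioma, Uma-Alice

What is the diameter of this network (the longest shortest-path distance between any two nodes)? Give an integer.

3

Eccentricity of each node (its greatest distance to any other): Alice:2, Chioma:3, Eli:3, Fay:2, Kira:3, Quinn:3, Tara:3, Uma:3.
The maximum eccentricity is 3, realized for instance by the pair Kira–Eli via Kira – Alice – Fay – Eli. So the diameter is 3.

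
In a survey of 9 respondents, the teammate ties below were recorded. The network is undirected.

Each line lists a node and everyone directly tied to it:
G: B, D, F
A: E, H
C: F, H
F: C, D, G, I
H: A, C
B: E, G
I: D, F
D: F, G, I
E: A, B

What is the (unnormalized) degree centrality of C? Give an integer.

2

C is directly tied to F and H. That is 2 neighbors, so the degree of C is 2.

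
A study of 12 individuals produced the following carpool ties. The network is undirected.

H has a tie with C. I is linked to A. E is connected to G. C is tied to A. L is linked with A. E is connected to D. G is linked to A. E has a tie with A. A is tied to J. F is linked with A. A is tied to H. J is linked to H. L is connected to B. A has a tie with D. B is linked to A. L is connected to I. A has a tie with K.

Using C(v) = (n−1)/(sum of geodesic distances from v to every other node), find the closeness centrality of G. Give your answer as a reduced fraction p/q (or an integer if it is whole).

Distances from G: A:1, B:2, C:2, D:2, E:1, F:2, H:2, I:2, J:2, K:2, L:2. Sum = 20.
n = 12, so closeness = 11/20.

11/20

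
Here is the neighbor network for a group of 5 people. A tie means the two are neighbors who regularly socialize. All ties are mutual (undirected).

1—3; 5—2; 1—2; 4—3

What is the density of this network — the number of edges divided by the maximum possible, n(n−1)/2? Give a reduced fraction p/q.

There are 4 edges and 5 nodes, so the maximum possible is C(5,2) = 10.
Density = 4/10 = 2/5.

2/5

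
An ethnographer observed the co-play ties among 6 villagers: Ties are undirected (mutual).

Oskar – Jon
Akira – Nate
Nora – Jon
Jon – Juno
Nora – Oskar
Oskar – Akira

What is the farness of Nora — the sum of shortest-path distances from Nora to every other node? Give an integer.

9

Distances from Nora: Akira:2, Jon:1, Juno:2, Nate:3, Oskar:1.
Sum = 2 + 1 + 2 + 3 + 1 = 9.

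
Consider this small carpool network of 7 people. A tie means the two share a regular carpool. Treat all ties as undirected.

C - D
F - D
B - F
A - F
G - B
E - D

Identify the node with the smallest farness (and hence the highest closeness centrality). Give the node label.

Farness (sum of distances to all others) for each node — A:14, B:12, C:15, D:10, E:15, F:9, G:17.
The smallest farness is 9, for F, so F has the highest closeness.

F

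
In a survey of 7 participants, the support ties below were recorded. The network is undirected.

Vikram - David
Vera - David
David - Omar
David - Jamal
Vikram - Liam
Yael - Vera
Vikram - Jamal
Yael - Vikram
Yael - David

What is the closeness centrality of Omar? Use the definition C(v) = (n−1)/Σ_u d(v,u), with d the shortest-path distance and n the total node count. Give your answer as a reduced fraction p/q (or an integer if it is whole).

1/2

Distances from Omar: David:1, Jamal:2, Liam:3, Vera:2, Vikram:2, Yael:2. Sum = 12.
n = 7, so closeness = 6/12 = 1/2.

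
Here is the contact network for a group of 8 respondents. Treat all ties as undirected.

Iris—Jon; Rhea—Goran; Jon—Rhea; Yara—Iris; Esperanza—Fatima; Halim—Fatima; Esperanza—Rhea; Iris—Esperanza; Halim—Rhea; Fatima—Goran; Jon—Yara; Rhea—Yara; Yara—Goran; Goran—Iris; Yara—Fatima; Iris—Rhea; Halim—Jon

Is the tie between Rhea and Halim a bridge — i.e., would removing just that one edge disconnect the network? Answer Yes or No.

Even without that edge, Rhea still reaches Halim via Rhea – Jon – Halim, so the network stays connected. Not a bridge.

No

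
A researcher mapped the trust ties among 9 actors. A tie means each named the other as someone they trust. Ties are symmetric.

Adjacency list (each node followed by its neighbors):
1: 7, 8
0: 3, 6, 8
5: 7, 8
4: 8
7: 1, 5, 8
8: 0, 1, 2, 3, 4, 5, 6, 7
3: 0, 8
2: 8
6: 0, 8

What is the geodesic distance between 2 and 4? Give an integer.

One shortest route is 2 – 8 – 4, which uses 2 edges, and 2 and 4 are not directly tied, so nothing shorter exists. So d(2,4) = 2.

2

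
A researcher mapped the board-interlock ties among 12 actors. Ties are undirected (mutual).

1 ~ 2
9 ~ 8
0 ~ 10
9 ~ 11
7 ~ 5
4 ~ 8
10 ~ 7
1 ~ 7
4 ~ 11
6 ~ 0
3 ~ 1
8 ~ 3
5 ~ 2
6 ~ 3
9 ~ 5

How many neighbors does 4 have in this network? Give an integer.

2

4 is directly tied to 8 and 11. That is 2 neighbors, so the degree of 4 is 2.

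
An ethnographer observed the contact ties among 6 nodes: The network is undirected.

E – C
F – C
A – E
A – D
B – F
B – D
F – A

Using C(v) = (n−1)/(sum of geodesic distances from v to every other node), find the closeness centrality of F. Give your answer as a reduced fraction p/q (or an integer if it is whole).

5/7

Distances from F: A:1, B:1, C:1, D:2, E:2. Sum = 7.
n = 6, so closeness = 5/7.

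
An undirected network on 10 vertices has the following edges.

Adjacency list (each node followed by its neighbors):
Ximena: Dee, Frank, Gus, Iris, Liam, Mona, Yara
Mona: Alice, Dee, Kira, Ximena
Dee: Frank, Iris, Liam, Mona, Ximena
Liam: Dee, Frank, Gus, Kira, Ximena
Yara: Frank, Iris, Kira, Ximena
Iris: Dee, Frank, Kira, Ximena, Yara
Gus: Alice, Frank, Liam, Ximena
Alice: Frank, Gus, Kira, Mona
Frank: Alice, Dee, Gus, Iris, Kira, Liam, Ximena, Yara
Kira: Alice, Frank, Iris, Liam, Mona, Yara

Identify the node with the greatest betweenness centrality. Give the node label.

Frank

Unnormalized betweenness of each node: Alice:13/12, Dee:7/6, Frank:26/5, Gus:2/3, Iris:47/60, Kira:10/3, Liam:67/60, Mona:77/60, Ximena:25/6, Yara:1/5.
Frank has the largest value, 26/5, making it the main broker — the node through which the most shortest paths run.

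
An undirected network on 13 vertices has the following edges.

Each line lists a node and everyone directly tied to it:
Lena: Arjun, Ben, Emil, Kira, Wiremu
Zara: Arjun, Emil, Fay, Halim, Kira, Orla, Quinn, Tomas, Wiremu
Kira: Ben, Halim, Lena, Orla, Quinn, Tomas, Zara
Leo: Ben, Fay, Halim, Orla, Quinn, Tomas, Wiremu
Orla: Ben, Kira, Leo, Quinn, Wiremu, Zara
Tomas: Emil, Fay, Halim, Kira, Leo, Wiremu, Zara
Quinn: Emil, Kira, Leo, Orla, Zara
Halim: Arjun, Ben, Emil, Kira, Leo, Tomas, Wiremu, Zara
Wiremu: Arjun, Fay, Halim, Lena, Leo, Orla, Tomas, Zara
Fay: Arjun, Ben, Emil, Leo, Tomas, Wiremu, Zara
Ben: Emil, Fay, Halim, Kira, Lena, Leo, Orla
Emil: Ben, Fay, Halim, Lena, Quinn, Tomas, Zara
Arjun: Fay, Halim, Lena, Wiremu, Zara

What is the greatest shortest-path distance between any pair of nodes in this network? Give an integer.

Eccentricity of each node (its greatest distance to any other): Arjun:2, Ben:2, Emil:2, Fay:2, Halim:2, Kira:2, Lena:2, Leo:2, Orla:2, Quinn:2, Tomas:2, Wiremu:2, Zara:2.
The maximum eccentricity is 2, realized for instance by the pair Tomas–Arjun via Tomas – Fay – Arjun. So the diameter is 2.

2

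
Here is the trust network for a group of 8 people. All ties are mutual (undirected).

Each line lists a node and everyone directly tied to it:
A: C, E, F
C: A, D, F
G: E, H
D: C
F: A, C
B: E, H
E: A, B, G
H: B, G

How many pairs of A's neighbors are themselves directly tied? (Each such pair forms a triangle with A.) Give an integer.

1

A's neighbors: C, E, and F.
Neighbor pairs that are themselves tied: A–C–F. Each forms one triangle with A, for 1 in total.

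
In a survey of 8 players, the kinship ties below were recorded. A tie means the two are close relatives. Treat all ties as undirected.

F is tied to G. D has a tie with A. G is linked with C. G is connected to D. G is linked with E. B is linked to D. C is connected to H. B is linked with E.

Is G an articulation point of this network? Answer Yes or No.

Removing G leaves {C and H} with no path to {A, B, D, and E}, so the network splits into 3 components. G is a cut vertex.

Yes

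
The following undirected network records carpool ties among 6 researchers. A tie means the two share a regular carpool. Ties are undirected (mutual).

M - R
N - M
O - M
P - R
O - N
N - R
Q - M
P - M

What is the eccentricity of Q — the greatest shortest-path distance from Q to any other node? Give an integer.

Distances from Q: M:1, N:2, O:2, P:2, R:2.
The largest is 2 (to P, N, O, and R), so the eccentricity of Q is 2.

2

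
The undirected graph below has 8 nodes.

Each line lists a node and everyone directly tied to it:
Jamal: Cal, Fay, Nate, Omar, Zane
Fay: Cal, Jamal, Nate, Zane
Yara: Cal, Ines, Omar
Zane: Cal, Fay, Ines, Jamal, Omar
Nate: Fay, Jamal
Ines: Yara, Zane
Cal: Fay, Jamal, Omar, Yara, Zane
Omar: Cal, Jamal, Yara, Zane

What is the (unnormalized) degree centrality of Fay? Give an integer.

Fay is directly tied to Cal, Jamal, Nate, and Zane. That is 4 neighbors, so the degree of Fay is 4.

4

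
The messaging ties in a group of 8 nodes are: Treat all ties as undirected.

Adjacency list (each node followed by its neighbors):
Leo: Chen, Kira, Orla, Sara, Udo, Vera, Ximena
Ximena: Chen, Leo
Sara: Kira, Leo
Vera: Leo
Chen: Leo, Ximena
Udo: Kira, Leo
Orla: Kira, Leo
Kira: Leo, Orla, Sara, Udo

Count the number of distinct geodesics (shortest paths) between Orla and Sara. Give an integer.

The shortest distance is 2. The length-2 paths are: Orla–Leo–Sara; Orla–Kira–Sara.
That gives 2 distinct shortest paths.

2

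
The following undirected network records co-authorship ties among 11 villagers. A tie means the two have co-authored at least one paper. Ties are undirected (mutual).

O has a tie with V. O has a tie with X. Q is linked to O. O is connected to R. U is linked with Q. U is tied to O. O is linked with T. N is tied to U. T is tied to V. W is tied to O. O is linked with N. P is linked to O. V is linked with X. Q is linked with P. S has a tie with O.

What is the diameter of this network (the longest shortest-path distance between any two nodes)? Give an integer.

Eccentricity of each node (its greatest distance to any other): N:2, O:1, P:2, Q:2, R:2, S:2, T:2, U:2, V:2, W:2, X:2.
The maximum eccentricity is 2, realized for instance by the pair V–W via V – O – W. So the diameter is 2.

2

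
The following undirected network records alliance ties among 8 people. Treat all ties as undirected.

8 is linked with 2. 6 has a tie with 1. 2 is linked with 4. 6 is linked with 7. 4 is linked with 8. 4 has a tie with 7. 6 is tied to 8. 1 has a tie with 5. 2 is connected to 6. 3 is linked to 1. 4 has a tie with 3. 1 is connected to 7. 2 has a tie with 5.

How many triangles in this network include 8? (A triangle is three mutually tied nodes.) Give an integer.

8's neighbors: 2, 4, and 6.
Neighbor pairs that are themselves tied: 8–2–4; 8–2–6. Each forms one triangle with 8, for 2 in total.

2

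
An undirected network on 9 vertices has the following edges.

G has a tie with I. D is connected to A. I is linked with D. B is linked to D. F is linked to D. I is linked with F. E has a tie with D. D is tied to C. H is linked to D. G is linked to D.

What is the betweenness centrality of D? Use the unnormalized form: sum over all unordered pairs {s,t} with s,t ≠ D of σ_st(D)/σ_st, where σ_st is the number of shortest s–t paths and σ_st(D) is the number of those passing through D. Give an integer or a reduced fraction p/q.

51/2

Pairs whose geodesics pass through D — E–I: 1; E–C: 1; E–B: 1; E–F: 1; E–H: 1; E–A: 1; E–G: 1; I–C: 1; I–B: 1; I–H: 1; I–A: 1; C–B: 1; C–F: 1; C–H: 1 … (+12 more pairs).
All other pairs contribute 0.
Summing the contributions gives betweenness(D) = 51/2.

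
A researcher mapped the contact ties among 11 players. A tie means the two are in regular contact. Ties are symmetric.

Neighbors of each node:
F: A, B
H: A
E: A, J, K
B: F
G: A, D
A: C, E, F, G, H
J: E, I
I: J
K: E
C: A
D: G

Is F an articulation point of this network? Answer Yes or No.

Removing F leaves {A, C, D, E, G, H, I, J, and K} with no path to {B}, so the network splits into 2 components. F is a cut vertex.

Yes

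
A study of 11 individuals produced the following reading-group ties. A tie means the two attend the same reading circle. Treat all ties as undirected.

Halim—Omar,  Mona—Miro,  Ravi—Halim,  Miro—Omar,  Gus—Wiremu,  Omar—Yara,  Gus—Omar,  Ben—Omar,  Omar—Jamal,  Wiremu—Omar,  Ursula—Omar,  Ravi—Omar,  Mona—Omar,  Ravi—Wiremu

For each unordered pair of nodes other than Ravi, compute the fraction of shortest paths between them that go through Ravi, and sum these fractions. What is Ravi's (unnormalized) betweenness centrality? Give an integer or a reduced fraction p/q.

1/2

Pairs whose geodesics pass through Ravi — Wiremu–Halim: 1/2.
All other pairs contribute 0.
Summing the contributions gives betweenness(Ravi) = 1/2.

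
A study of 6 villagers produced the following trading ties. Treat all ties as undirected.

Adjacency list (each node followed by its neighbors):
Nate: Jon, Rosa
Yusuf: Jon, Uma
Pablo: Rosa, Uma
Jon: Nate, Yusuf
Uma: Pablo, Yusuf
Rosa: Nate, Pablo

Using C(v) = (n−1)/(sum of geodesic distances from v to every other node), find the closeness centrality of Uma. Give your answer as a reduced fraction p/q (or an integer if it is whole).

Distances from Uma: Jon:2, Nate:3, Pablo:1, Rosa:2, Yusuf:1. Sum = 9.
n = 6, so closeness = 5/9.

5/9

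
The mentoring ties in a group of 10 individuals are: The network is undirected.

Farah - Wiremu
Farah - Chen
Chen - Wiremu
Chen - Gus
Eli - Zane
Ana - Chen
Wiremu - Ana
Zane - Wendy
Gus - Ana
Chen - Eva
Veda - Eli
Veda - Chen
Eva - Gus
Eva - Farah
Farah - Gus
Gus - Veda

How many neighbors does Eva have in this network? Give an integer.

Eva is directly tied to Chen, Farah, and Gus. That is 3 neighbors, so the degree of Eva is 3.

3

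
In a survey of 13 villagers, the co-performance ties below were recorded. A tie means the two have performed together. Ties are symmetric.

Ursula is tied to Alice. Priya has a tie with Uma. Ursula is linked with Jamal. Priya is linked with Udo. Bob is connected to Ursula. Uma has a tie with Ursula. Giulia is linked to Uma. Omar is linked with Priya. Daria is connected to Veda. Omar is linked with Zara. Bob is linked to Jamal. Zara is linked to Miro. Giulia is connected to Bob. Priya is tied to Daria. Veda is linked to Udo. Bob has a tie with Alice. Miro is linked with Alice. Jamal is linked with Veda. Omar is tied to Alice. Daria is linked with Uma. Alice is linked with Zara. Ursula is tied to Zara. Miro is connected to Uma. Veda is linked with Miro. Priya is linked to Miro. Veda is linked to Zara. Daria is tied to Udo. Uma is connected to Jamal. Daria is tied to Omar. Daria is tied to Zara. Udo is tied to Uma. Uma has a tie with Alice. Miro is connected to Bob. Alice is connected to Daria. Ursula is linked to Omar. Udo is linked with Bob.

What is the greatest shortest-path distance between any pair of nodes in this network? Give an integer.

3

Eccentricity of each node (its greatest distance to any other): Alice:2, Bob:2, Daria:2, Giulia:3, Jamal:2, Miro:2, Omar:3, Priya:2, Udo:2, Uma:2, Ursula:2, Veda:3, Zara:3.
The maximum eccentricity is 3, realized for instance by the pair Omar–Giulia via Omar – Ursula – Bob – Giulia. So the diameter is 3.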